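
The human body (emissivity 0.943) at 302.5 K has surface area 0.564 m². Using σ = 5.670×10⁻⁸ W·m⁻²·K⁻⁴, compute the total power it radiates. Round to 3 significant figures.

P ≈ 253 W

Area A = 0.564 m².
P = εσAT⁴ = 0.943 × 5.670×10⁻⁸ × 0.564 × (302.5)⁴ = 253 W.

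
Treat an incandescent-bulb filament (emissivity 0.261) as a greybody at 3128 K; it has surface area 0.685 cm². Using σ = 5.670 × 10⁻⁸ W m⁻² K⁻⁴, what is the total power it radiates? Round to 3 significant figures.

Area A = 0.685 cm² = 6.85×10⁻⁵ m².
P = εσAT⁴ = 0.261 × 5.670×10⁻⁸ × 6.85×10⁻⁵ × (3128)⁴ = 97.0 W.

P ≈ 97.0 W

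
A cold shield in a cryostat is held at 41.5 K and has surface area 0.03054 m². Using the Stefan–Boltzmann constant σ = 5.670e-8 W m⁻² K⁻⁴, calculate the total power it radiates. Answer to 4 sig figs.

P ≈ 5.136×10⁻³ W

Area A = 0.03054 m².
P = σAT⁴ = 5.670×10⁻⁸ × 0.03054 × (41.5)⁴ = 5.136×10⁻³ W.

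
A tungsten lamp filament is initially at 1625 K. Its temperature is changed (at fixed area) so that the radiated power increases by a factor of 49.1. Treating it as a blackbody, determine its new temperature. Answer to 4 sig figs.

T₂ ≈ 4302 K

P ∝ T⁴, so T₂/T₁ = (P₂/P₁)^(1/4) = (49.1)^(1/4) = 2.64710.
T₂ = 1625 × 2.64710 = 4302 K.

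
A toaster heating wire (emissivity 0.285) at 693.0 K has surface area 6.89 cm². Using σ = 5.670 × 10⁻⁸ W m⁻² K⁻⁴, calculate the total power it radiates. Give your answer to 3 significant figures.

P ≈ 2.57 W

Area A = 6.89 cm² = 6.89×10⁻⁴ m².
P = εσAT⁴ = 0.285 × 5.670×10⁻⁸ × 6.89×10⁻⁴ × (693.0)⁴ = 2.57 W.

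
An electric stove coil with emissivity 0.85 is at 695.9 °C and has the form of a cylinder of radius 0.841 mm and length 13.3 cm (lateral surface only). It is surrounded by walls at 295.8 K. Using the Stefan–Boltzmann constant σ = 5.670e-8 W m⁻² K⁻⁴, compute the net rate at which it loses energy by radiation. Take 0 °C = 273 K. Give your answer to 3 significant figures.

T = 695.9 °C + 273 = 968.9 K.
Lateral area A = 2πrL = 2π×8.41×10⁻⁴×0.133 = 7.02793×10⁻⁴ m².
Net radiated power P_net = εσA(T⁴ − T₀⁴) = 0.85×5.670×10⁻⁸×7.02793×10⁻⁴×(968.9⁴ − 295.8⁴).
T⁴ − T₀⁴ = 8.81284×10¹¹ − 7.65584×10⁹ = 8.73628×10¹¹ K⁴, so P_net = 29.6 W.

Net loss ≈ 29.6 W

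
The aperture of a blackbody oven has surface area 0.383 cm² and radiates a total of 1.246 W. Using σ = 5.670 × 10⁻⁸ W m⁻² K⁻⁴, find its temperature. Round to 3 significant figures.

T ≈ 870 K

Area A = 0.383 cm² = 3.83×10⁻⁵ m².
P = σAT⁴ ⇒ T = (P/(σA))^(1/4) = (1.246/(5.670×10⁻⁸×3.83×10⁻⁵))^(1/4) = 870 K.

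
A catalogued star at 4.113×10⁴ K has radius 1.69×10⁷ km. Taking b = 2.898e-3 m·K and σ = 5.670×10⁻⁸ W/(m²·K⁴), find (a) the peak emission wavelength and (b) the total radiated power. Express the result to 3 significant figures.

(a) λ_max = b/T = 2.898×10⁻³/4.113×10⁴ = 7.046×10⁻⁸ m = 70.5 nm.
Surface area A = 4πR² = 4π(1.69×10¹⁰ m)² = 3.58908×10²¹ m².
(b) P = σAT⁴ = 5.670×10⁻⁸×3.58908×10²¹×(4.113×10⁴)⁴ = 5.82×10³² W.

λ_max ≈ 70.5 nm; P ≈ 5.82×10³² W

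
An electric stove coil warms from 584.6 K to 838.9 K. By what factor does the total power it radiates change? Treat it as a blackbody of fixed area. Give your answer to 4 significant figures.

P₂/P₁ ≈ 4.240

P ∝ T⁴, so P₂/P₁ = (T₂/T₁)⁴ = (838.9/584.6)⁴ = (1.43500)⁴ = 4.240.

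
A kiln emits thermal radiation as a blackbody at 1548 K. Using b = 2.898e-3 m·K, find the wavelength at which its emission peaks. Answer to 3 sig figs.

Wien's displacement law: λ_max = b/T = (2.898×10⁻³ m·K)/(1548 K) = 1.872×10⁻⁶ m.
That is 1.87×10³ nm, in the infrared range.

λ_max ≈ 1.87×10³ nm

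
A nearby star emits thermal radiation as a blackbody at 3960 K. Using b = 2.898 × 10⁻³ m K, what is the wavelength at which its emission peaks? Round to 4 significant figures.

λ_max ≈ 731.8 nm

Wien's displacement law: λ_max = b/T = (2.898×10⁻³ m·K)/(3960 K) = 7.3182×10⁻⁷ m.
That is 731.8 nm, in the visible range.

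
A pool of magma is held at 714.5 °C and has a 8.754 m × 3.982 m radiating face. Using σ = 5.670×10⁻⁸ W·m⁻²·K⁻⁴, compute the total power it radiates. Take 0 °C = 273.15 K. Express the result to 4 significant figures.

P ≈ 1.881×10⁶ W

T = 714.5 °C + 273.15 = 987.65 K.
Area A = 8.754 × 3.982 = 34.8584 m².
P = σAT⁴ = 5.670×10⁻⁸ × 34.8584 × (987.65)⁴ = 1.881×10⁶ W.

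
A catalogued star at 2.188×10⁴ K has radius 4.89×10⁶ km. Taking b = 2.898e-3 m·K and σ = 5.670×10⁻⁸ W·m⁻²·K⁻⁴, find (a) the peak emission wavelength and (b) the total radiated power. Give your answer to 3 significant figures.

λ_max ≈ 132 nm; P ≈ 3.90×10³⁰ W

(a) λ_max = b/T = 2.898×10⁻³/2.188×10⁴ = 1.324×10⁻⁷ m = 132 nm.
Surface area A = 4πR² = 4π(4.89×10⁹ m)² = 3.00488×10²⁰ m².
(b) P = σAT⁴ = 5.670×10⁻⁸×3.00488×10²⁰×(2.188×10⁴)⁴ = 3.90×10³⁰ W.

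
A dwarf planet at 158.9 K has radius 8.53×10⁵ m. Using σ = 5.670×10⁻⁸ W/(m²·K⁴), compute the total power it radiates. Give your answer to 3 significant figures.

Surface area A = 4πR² = 4π(8.53×10⁵ m)² = 9.14340×10¹² m².
P = σAT⁴ = 5.670×10⁻⁸ × 9.14340×10¹² × (158.9)⁴ = 3.31×10¹⁴ W.

P ≈ 3.31×10¹⁴ W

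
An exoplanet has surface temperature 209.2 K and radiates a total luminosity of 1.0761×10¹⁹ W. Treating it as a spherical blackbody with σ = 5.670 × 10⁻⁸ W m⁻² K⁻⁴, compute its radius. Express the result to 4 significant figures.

L = 4πR²σT⁴ ⇒ R = √(L/(4πσT⁴)).
σT⁴ = 108.600 W/m², so R = √(1.0761×10¹⁹/(4π×108.600)) = 8.880×10⁷ m.

R ≈ 8.880×10⁷ m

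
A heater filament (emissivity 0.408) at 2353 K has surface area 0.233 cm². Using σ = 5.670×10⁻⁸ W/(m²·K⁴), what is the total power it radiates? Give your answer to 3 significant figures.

Area A = 0.233 cm² = 2.33×10⁻⁵ m².
P = εσAT⁴ = 0.408 × 5.670×10⁻⁸ × 2.33×10⁻⁵ × (2353)⁴ = 16.5 W.

P ≈ 16.5 W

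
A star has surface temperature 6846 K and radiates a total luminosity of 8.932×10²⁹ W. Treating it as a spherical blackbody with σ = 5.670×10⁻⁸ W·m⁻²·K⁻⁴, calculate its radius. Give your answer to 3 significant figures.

L = 4πR²σT⁴ ⇒ R = √(L/(4πσT⁴)).
σT⁴ = 1.24546×10⁸ W/m², so R = √(8.932×10²⁹/(4π×1.24546×10⁸)) = 2.39×10¹⁰ m.

R ≈ 2.39×10¹⁰ m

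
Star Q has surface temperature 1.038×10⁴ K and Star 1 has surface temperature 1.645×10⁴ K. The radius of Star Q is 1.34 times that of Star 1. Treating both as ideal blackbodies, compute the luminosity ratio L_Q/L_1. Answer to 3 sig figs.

L_Q/L_1 ≈ 0.285

L ∝ R²T⁴, so L_Q/L_1 = (R_Q/R_1)²(T_Q/T_1)⁴ = (1.34)² × (1.038×10⁴/1.645×10⁴)⁴ = 1.7956 × 0.158535 = 0.285.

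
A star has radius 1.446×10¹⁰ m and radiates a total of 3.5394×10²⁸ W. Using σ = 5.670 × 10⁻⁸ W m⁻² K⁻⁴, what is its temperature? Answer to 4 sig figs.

T ≈ 3926 K

Surface area A = 4πR² = 4π(1.446×10¹⁰ m)² = 2.62752×10²¹ m².
P = σAT⁴ ⇒ T = (P/(σA))^(1/4) = (3.5394×10²⁸/(5.670×10⁻⁸×2.62752×10²¹))^(1/4) = 3926 K.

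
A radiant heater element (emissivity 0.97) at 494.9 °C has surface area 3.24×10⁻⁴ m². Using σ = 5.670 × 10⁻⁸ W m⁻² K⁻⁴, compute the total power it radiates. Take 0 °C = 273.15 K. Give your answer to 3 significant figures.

P ≈ 6.20 W

T = 494.9 °C + 273.15 = 768.05 K.
Area A = 3.24×10⁻⁴ m².
P = εσAT⁴ = 0.97 × 5.670×10⁻⁸ × 3.24×10⁻⁴ × (768.05)⁴ = 6.20 W.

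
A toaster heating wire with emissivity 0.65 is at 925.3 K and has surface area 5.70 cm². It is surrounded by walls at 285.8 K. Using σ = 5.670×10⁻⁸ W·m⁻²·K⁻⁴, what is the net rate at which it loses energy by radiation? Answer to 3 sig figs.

Area A = 5.70 cm² = 5.70×10⁻⁴ m².
Net radiated power P_net = εσA(T⁴ − T₀⁴) = 0.65×5.670×10⁻⁸×5.70×10⁻⁴×(925.3⁴ − 285.8⁴).
T⁴ − T₀⁴ = 7.33044×10¹¹ − 6.67189×10⁹ = 7.26372×10¹¹ K⁴, so P_net = 15.3 W.

Net loss ≈ 15.3 W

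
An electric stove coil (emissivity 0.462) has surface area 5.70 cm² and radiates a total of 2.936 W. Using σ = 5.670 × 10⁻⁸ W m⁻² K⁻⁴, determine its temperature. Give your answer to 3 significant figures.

Area A = 5.70 cm² = 5.70×10⁻⁴ m².
P = εσAT⁴ ⇒ T = (P/(εσA))^(1/4) = (2.936/(0.462×5.670×10⁻⁸×5.70×10⁻⁴))^(1/4) = 666 K.

T ≈ 666 K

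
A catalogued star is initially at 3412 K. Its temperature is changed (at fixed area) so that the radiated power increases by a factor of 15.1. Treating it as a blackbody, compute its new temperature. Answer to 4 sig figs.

P ∝ T⁴, so T₂/T₁ = (P₂/P₁)^(1/4) = (15.1)^(1/4) = 1.97126.
T₂ = 3412 × 1.97126 = 6726 K.

T₂ ≈ 6726 K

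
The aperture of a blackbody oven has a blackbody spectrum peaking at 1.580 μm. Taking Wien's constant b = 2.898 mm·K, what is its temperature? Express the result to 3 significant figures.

Wien's law gives T = b/λ_max = (2.898×10⁻³ m·K)/(1.580×10⁻⁶ m) = 1.83×10³ K.

T ≈ 1.83×10³ K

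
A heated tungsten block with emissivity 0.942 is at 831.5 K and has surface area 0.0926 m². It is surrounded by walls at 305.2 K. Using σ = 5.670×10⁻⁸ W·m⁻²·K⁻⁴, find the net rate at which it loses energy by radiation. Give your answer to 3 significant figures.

Net loss ≈ 2.32×10³ W

Area A = 0.0926 m².
Net radiated power P_net = εσA(T⁴ − T₀⁴) = 0.942×5.670×10⁻⁸×0.0926×(831.5⁴ − 305.2⁴).
T⁴ − T₀⁴ = 4.78023×10¹¹ − 8.67637×10⁹ = 4.69347×10¹¹ K⁴, so P_net = 2.32×10³ W.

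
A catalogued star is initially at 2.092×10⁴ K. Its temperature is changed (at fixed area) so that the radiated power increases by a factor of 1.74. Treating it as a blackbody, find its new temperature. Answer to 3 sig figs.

T₂ ≈ 2.40×10⁴ K

P ∝ T⁴, so T₂/T₁ = (P₂/P₁)^(1/4) = (1.74)^(1/4) = 1.14852.
T₂ = 2.092×10⁴ × 1.14852 = 2.40×10⁴ K.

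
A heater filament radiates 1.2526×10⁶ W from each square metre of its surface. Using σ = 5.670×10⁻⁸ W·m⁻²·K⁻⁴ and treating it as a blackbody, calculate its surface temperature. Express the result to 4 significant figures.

I = σT⁴, so T = (I/σ)^(1/4) = (1.2526×10⁶/(5.670×10⁻⁸))^(1/4) = 2168 K.

T ≈ 2168 K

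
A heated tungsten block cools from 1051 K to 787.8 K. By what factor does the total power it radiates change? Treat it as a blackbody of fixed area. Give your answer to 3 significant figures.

P ∝ T⁴, so P₂/P₁ = (T₂/T₁)⁴ = (787.8/1051)⁴ = (0.749572)⁴ = 0.316.

P₂/P₁ ≈ 0.316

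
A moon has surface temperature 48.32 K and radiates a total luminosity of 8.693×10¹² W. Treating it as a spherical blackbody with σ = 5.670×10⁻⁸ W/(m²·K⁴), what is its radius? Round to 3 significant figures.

L = 4πR²σT⁴ ⇒ R = √(L/(4πσT⁴)).
σT⁴ = 0.309094 W/m², so R = √(8.693×10¹²/(4π×0.309094)) = 1.50×10⁶ m.

R ≈ 1.50×10⁶ m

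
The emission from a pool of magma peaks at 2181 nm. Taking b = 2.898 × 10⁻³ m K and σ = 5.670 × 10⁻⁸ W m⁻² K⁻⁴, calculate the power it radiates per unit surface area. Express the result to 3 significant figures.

I ≈ 1.77×10⁵ W/m²

Wien's law: T = b/λ_max = 2.898×10⁻³/2.181×10⁻⁶ = 1328.75 K.
Then I = σT⁴ = 5.670×10⁻⁸×(1328.75)⁴ = 1.77×10⁵ W/m².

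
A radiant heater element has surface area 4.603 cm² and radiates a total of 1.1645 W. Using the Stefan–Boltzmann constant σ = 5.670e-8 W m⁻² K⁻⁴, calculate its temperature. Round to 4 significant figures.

Area A = 4.603 cm² = 4.603×10⁻⁴ m².
P = σAT⁴ ⇒ T = (P/(σA))^(1/4) = (1.1645/(5.670×10⁻⁸×4.603×10⁻⁴))^(1/4) = 459.6 K.

T ≈ 459.6 K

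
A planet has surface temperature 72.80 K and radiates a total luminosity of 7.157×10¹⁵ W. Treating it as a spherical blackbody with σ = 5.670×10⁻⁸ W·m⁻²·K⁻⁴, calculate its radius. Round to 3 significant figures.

R ≈ 1.89×10⁷ m

L = 4πR²σT⁴ ⇒ R = √(L/(4πσT⁴)).
σT⁴ = 1.59261 W/m², so R = √(7.157×10¹⁵/(4π×1.59261)) = 1.89×10⁷ m.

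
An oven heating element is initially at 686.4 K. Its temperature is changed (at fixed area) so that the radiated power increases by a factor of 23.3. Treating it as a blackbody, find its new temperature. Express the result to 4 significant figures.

P ∝ T⁴, so T₂/T₁ = (P₂/P₁)^(1/4) = (23.3)^(1/4) = 2.19705.
T₂ = 686.4 × 2.19705 = 1508 K.

T₂ ≈ 1508 K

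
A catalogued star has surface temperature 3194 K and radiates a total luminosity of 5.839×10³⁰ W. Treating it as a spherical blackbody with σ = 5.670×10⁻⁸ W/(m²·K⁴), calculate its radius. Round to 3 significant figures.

L = 4πR²σT⁴ ⇒ R = √(L/(4πσT⁴)).
σT⁴ = 5.90096×10⁶ W/m², so R = √(5.839×10³⁰/(4π×5.90096×10⁶)) = 2.81×10¹¹ m.

R ≈ 2.81×10¹¹ m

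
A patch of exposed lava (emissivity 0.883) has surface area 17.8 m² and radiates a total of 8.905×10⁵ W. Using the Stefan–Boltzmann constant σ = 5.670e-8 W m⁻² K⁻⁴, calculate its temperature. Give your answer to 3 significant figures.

T ≈ 1.00×10³ K

Area A = 17.8 m².
P = εσAT⁴ ⇒ T = (P/(εσA))^(1/4) = (8.905×10⁵/(0.883×5.670×10⁻⁸×17.8))^(1/4) = 1.00×10³ K.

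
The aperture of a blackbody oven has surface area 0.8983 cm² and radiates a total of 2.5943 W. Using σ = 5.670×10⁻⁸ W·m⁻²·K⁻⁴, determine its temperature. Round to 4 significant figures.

Area A = 0.8983 cm² = 8.983×10⁻⁵ m².
P = σAT⁴ ⇒ T = (P/(σA))^(1/4) = (2.5943/(5.670×10⁻⁸×8.983×10⁻⁵))^(1/4) = 844.8 K.

T ≈ 844.8 K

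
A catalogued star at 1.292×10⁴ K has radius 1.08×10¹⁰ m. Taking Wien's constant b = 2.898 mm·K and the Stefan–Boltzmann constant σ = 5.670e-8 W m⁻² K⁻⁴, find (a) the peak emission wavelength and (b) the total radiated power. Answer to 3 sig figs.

(a) λ_max = b/T = 2.898×10⁻³/1.292×10⁴ = 2.243×10⁻⁷ m = 224 nm.
Surface area A = 4πR² = 4π(1.08×10¹⁰ m)² = 1.46574×10²¹ m².
(b) P = σAT⁴ = 5.670×10⁻⁸×1.46574×10²¹×(1.292×10⁴)⁴ = 2.32×10³⁰ W.

λ_max ≈ 224 nm; P ≈ 2.32×10³⁰ W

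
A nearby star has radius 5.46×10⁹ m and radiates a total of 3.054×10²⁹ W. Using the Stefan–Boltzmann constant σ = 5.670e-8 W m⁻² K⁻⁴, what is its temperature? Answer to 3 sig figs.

Surface area A = 4πR² = 4π(5.46×10⁹ m)² = 3.74624×10²⁰ m².
P = σAT⁴ ⇒ T = (P/(σA))^(1/4) = (3.054×10²⁹/(5.670×10⁻⁸×3.74624×10²⁰))^(1/4) = 1.10×10⁴ K.

T ≈ 1.10×10⁴ K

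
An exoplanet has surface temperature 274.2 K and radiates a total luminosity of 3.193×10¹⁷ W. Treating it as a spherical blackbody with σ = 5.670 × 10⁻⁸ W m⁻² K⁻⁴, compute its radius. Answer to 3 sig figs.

L = 4πR²σT⁴ ⇒ R = √(L/(4πσT⁴)).
σT⁴ = 320.518 W/m², so R = √(3.193×10¹⁷/(4π×320.518)) = 8.90×10⁶ m.

R ≈ 8.90×10⁶ m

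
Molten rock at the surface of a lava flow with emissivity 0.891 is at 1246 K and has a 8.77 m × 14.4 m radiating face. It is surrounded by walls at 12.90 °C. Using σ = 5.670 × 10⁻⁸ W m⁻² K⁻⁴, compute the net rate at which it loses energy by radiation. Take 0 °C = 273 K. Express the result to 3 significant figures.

Surroundings: T = 12.90 °C + 273 = 285.90 K.
Area A = 8.77 × 14.4 = 126.288 m².
Net radiated power P_net = εσA(T⁴ − T₀⁴) = 0.891×5.670×10⁻⁸×126.288×(1246⁴ − 285.90⁴).
T⁴ − T₀⁴ = 2.41031×10¹² − 6.68123×10⁹ = 2.40363×10¹² K⁴, so P_net = 1.53×10⁷ W.

Net loss ≈ 1.53×10⁷ W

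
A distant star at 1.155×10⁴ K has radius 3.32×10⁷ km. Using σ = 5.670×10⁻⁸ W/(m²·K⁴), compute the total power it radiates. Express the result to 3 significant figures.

P ≈ 1.40×10³¹ W

Surface area A = 4πR² = 4π(3.32×10¹⁰ m)² = 1.38512×10²² m².
P = σAT⁴ = 5.670×10⁻⁸ × 1.38512×10²² × (1.155×10⁴)⁴ = 1.40×10³¹ W.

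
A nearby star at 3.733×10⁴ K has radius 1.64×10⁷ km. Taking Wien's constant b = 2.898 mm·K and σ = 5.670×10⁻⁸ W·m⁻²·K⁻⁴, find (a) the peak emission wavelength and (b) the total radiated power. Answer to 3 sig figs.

(a) λ_max = b/T = 2.898×10⁻³/3.733×10⁴ = 7.763×10⁻⁸ m = 77.6 nm.
Surface area A = 4πR² = 4π(1.64×10¹⁰ m)² = 3.37985×10²¹ m².
(b) P = σAT⁴ = 5.670×10⁻⁸×3.37985×10²¹×(3.733×10⁴)⁴ = 3.72×10³² W.

λ_max ≈ 77.6 nm; P ≈ 3.72×10³² W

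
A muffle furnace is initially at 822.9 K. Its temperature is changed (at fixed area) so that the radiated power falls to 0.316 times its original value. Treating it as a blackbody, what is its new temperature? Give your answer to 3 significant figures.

P ∝ T⁴, so T₂/T₁ = (P₂/P₁)^(1/4) = (0.316)^(1/4) = 0.749759.
T₂ = 822.9 × 0.749759 = 617 K.

T₂ ≈ 617 K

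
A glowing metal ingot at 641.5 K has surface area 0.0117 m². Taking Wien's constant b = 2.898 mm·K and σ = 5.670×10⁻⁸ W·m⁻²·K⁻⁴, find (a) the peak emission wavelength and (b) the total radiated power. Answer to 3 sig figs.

λ_max ≈ 4.52 μm; P ≈ 112 W

(a) λ_max = b/T = 2.898×10⁻³/641.5 = 4.518×10⁻⁶ m = 4.52 μm.
Area A = 0.0117 m².
(b) P = σAT⁴ = 5.670×10⁻⁸×0.0117×(641.5)⁴ = 112 W.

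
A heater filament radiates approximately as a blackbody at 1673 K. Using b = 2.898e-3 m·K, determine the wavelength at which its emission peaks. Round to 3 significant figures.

λ_max ≈ 1.73 μm

Wien's displacement law: λ_max = b/T = (2.898×10⁻³ m·K)/(1673 K) = 1.732×10⁻⁶ m.
That is 1.73 μm, in the infrared range.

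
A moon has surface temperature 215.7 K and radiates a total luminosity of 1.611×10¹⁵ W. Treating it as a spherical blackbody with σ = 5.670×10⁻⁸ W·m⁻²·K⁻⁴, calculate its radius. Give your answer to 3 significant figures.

L = 4πR²σT⁴ ⇒ R = √(L/(4πσT⁴)).
σT⁴ = 122.739 W/m², so R = √(1.611×10¹⁵/(4π×122.739)) = 1.02×10⁶ m.

R ≈ 1.02×10⁶ m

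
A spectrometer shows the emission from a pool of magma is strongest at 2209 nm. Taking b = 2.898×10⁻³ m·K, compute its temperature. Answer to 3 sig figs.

T ≈ 1.31×10³ K

Wien's law gives T = b/λ_max = (2.898×10⁻³ m·K)/(2.209×10⁻⁶ m) = 1.31×10³ K.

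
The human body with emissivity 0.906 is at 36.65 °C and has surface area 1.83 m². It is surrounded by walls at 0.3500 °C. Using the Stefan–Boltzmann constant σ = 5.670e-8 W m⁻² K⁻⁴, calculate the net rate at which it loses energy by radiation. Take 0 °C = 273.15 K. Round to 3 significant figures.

T = 36.65 °C + 273.15 = 309.80 K.
Surroundings: T = 0.3500 °C + 273.15 = 273.5000 K.
Area A = 1.83 m².
Net radiated power P_net = εσA(T⁴ − T₀⁴) = 0.906×5.670×10⁻⁸×1.83×(309.80⁴ − 273.5000⁴).
T⁴ − T₀⁴ = 9.21140×10⁹ − 5.59538×10⁹ = 3.61602×10⁹ K⁴, so P_net = 340 W.

Net loss ≈ 340 W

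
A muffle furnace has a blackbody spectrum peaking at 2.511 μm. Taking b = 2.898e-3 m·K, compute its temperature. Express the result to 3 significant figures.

Wien's law gives T = b/λ_max = (2.898×10⁻³ m·K)/(2.511×10⁻⁶ m) = 1.15×10³ K.

T ≈ 1.15×10³ K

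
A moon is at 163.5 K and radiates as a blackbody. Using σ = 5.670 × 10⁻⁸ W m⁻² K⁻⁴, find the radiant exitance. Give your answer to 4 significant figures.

Stefan–Boltzmann: I = σT⁴ = 5.670×10⁻⁸ × (163.5)⁴ = 40.52 W/m².

I ≈ 40.52 W/m²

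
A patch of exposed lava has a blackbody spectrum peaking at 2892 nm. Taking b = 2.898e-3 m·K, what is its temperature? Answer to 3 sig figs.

T ≈ 1.00×10³ K

Wien's law gives T = b/λ_max = (2.898×10⁻³ m·K)/(2.892×10⁻⁶ m) = 1.00×10³ K.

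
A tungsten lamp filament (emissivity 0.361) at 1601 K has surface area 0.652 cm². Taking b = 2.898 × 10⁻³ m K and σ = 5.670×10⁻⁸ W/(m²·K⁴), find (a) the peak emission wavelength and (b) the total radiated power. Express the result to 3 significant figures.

λ_max ≈ 1.81×10³ nm; P ≈ 8.77 W

(a) λ_max = b/T = 2.898×10⁻³/1601 = 1.810×10⁻⁶ m = 1.81×10³ nm.
Area A = 0.652 cm² = 6.52×10⁻⁵ m².
(b) P = εσAT⁴ = 0.361×5.670×10⁻⁸×6.52×10⁻⁵×(1601)⁴ = 8.77 W.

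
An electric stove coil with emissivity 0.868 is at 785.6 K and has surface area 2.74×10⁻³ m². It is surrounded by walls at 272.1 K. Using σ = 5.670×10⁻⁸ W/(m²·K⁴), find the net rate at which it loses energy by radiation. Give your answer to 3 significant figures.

Area A = 2.74×10⁻³ m².
Net radiated power P_net = εσA(T⁴ − T₀⁴) = 0.868×5.670×10⁻⁸×2.74×10⁻³×(785.6⁴ − 272.1⁴).
T⁴ − T₀⁴ = 3.80896×10¹¹ − 5.48169×10⁹ = 3.75414×10¹¹ K⁴, so P_net = 50.6 W.

Net loss ≈ 50.6 W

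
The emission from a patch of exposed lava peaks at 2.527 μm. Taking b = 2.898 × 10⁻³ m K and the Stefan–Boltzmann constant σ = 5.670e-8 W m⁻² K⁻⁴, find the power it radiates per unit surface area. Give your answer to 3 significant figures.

Wien's law: T = b/λ_max = 2.898×10⁻³/2.527×10⁻⁶ = 1146.81 K.
Then I = σT⁴ = 5.670×10⁻⁸×(1146.81)⁴ = 9.81×10⁴ W/m².

I ≈ 9.81×10⁴ W/m²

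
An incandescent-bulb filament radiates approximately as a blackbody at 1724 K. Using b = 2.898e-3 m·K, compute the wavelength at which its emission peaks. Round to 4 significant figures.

λ_max ≈ 1681 nm

Wien's displacement law: λ_max = b/T = (2.898×10⁻³ m·K)/(1724 K) = 1.6810×10⁻⁶ m.
That is 1681 nm, in the infrared range.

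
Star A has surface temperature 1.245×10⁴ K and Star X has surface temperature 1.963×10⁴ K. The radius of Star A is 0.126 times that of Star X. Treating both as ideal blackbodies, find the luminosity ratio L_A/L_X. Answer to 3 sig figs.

L ∝ R²T⁴, so L_A/L_X = (R_A/R_X)²(T_A/T_X)⁴ = (0.126)² × (1.245×10⁴/1.963×10⁴)⁴ = 0.015876 × 0.161807 = 2.57×10⁻³.

L_A/L_X ≈ 2.57×10⁻³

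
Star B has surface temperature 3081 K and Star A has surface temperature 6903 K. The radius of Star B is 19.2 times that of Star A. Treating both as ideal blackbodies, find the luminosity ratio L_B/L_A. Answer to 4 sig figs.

L ∝ R²T⁴, so L_B/L_A = (R_B/R_A)²(T_B/T_A)⁴ = (19.2)² × (3081/6903)⁴ = 368.64 × 0.0396840 = 14.63.

L_B/L_A ≈ 14.63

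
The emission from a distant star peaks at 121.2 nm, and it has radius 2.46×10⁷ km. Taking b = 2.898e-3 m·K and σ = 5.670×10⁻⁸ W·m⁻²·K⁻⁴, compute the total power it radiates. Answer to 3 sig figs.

P ≈ 1.41×10³² W

Wien's law: T = b/λ_max = 2.898×10⁻³/1.212×10⁻⁷ = 23910.9 K.
Surface area A = 4πR² = 4π(2.46×10¹⁰ m)² = 7.60466×10²¹ m².
Then P = σAT⁴ = 5.670×10⁻⁸×7.60466×10²¹×(23910.9)⁴ = 1.41×10³² W.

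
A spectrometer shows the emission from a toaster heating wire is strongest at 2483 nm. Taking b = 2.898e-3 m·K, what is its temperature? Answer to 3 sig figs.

Wien's law gives T = b/λ_max = (2.898×10⁻³ m·K)/(2.483×10⁻⁶ m) = 1.17×10³ K.

T ≈ 1.17×10³ K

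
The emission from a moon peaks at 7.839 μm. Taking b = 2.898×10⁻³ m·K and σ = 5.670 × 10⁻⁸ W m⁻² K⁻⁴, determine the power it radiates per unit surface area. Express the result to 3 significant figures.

I ≈ 1.06×10³ W/m²

Wien's law: T = b/λ_max = 2.898×10⁻³/7.839×10⁻⁶ = 369.690 K.
Then I = σT⁴ = 5.670×10⁻⁸×(369.690)⁴ = 1.06×10³ W/m².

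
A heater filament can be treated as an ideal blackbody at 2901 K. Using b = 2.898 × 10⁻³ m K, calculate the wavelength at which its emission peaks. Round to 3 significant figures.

λ_max ≈ 0.999 μm

Wien's displacement law: λ_max = b/T = (2.898×10⁻³ m·K)/(2901 K) = 9.990×10⁻⁷ m.
That is 0.999 μm, in the infrared range.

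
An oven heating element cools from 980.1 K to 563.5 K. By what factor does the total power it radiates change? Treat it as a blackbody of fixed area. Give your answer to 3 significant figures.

P ∝ T⁴, so P₂/P₁ = (T₂/T₁)⁴ = (563.5/980.1)⁴ = (0.574941)⁴ = 0.109.

P₂/P₁ ≈ 0.109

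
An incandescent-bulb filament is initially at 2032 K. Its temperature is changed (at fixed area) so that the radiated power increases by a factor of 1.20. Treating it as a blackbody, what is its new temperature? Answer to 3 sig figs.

P ∝ T⁴, so T₂/T₁ = (P₂/P₁)^(1/4) = (1.20)^(1/4) = 1.04664.
T₂ = 2032 × 1.04664 = 2.13×10³ K.

T₂ ≈ 2.13×10³ K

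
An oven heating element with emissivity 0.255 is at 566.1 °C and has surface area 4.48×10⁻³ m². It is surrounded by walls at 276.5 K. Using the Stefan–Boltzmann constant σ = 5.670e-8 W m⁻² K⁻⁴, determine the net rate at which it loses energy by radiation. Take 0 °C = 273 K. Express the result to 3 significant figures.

T = 566.1 °C + 273 = 839.1 K.
Area A = 4.48×10⁻³ m².
Net radiated power P_net = εσA(T⁴ − T₀⁴) = 0.255×5.670×10⁻⁸×4.48×10⁻³×(839.1⁴ − 276.5⁴).
T⁴ − T₀⁴ = 4.95741×10¹¹ − 5.84495×10⁹ = 4.89896×10¹¹ K⁴, so P_net = 31.7 W.

Net loss ≈ 31.7 W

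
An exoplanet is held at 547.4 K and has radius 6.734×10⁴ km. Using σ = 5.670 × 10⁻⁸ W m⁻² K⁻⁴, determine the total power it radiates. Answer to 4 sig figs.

Surface area A = 4πR² = 4π(6.734×10⁷ m)² = 5.69844×10¹⁶ m².
P = σAT⁴ = 5.670×10⁻⁸ × 5.69844×10¹⁶ × (547.4)⁴ = 2.901×10²⁰ W.

P ≈ 2.901×10²⁰ W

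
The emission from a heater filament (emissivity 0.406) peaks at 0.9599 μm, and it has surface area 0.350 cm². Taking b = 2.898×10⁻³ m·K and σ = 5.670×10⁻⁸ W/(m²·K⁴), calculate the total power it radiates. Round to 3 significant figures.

Wien's law: T = b/λ_max = 2.898×10⁻³/9.599×10⁻⁷ = 3019.06 K.
Area A = 0.350 cm² = 3.50×10⁻⁵ m².
Then P = εσAT⁴ = 0.406×5.670×10⁻⁸×3.50×10⁻⁵×(3019.06)⁴ = 66.9 W.

P ≈ 66.9 W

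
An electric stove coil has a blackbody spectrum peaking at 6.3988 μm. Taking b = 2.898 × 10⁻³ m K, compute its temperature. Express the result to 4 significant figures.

T ≈ 452.9 K

Wien's law gives T = b/λ_max = (2.898×10⁻³ m·K)/(6.3988×10⁻⁶ m) = 452.9 K.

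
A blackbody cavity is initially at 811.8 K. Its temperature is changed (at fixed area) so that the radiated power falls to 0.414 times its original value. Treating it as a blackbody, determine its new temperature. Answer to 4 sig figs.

P ∝ T⁴, so T₂/T₁ = (P₂/P₁)^(1/4) = (0.414)^(1/4) = 0.802140.
T₂ = 811.8 × 0.802140 = 651.2 K.

T₂ ≈ 651.2 K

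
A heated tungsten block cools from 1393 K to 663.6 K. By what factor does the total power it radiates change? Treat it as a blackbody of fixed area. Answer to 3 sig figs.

P₂/P₁ ≈ 0.0515

P ∝ T⁴, so P₂/P₁ = (T₂/T₁)⁴ = (663.6/1393)⁴ = (0.476382)⁴ = 0.0515.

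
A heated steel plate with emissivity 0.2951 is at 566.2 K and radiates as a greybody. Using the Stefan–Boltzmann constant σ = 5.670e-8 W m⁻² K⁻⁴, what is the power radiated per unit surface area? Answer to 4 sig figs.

I ≈ 1720 W/m²

Stefan–Boltzmann: I = εσT⁴ = 0.2951 × 5.670×10⁻⁸ × (566.2)⁴ = 1720 W/m².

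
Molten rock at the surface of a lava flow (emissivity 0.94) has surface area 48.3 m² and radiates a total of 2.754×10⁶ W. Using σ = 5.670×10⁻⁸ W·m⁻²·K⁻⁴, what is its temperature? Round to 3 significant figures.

T ≈ 1.02×10³ K

Area A = 48.3 m².
P = εσAT⁴ ⇒ T = (P/(εσA))^(1/4) = (2.754×10⁶/(0.94×5.670×10⁻⁸×48.3))^(1/4) = 1.02×10³ K.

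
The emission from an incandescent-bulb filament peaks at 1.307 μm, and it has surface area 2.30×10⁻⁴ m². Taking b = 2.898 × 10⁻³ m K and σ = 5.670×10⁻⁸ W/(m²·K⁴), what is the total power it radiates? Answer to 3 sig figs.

P ≈ 315 W

Wien's law: T = b/λ_max = 2.898×10⁻³/1.307×10⁻⁶ = 2217.29 K.
Area A = 2.30×10⁻⁴ m².
Then P = σAT⁴ = 5.670×10⁻⁸×2.30×10⁻⁴×(2217.29)⁴ = 315 W.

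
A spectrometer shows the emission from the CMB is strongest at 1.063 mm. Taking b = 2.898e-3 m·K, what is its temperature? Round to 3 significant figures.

Wien's law gives T = b/λ_max = (2.898×10⁻³ m·K)/(1.063×10⁻³ m) = 2.73 K.

T ≈ 2.73 K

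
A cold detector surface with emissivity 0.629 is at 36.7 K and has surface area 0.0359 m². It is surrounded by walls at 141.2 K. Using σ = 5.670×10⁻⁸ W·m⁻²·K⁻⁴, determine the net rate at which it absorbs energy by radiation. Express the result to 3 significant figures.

Area A = 0.0359 m².
Net radiated power P_net = εσA(T⁴ − T₀⁴) = 0.629×5.670×10⁻⁸×0.0359×(36.7⁴ − 141.2⁴).
T⁴ − T₀⁴ = 1.81411×10⁶ − 3.97502×10⁸ = -3.95688×10⁸ K⁴, so P_net = -0.507 W — negative, meaning a net gain of 0.507 W.

Net gain ≈ 0.507 W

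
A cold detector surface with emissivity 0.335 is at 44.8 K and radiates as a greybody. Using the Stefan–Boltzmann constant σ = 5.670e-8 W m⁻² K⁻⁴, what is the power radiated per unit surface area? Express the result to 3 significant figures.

I ≈ 0.0765 W/m²

Stefan–Boltzmann: I = εσT⁴ = 0.335 × 5.670×10⁻⁸ × (44.8)⁴ = 0.0765 W/m².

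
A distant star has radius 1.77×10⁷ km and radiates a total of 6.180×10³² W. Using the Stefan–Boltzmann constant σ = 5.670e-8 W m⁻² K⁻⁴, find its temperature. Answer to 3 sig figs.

Surface area A = 4πR² = 4π(1.77×10¹⁰ m)² = 3.93692×10²¹ m².
P = σAT⁴ ⇒ T = (P/(σA))^(1/4) = (6.180×10³²/(5.670×10⁻⁸×3.93692×10²¹))^(1/4) = 4.08×10⁴ K.

T ≈ 4.08×10⁴ K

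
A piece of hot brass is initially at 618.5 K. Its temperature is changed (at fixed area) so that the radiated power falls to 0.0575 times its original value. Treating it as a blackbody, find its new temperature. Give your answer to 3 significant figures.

P ∝ T⁴, so T₂/T₁ = (P₂/P₁)^(1/4) = (0.0575)^(1/4) = 0.489685.
T₂ = 618.5 × 0.489685 = 303 K.

T₂ ≈ 303 K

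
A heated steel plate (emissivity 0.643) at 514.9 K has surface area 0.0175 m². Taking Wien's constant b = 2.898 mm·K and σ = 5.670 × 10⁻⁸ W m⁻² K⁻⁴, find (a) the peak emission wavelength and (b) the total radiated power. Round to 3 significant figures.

(a) λ_max = b/T = 2.898×10⁻³/514.9 = 5.628×10⁻⁶ m = 5.63 μm.
Area A = 0.0175 m².
(b) P = εσAT⁴ = 0.643×5.670×10⁻⁸×0.0175×(514.9)⁴ = 44.8 W.

λ_max ≈ 5.63 μm; P ≈ 44.8 W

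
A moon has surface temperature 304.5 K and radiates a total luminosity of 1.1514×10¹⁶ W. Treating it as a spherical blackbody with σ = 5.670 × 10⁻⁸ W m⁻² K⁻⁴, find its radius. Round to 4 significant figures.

R ≈ 1.371×10⁶ m

L = 4πR²σT⁴ ⇒ R = √(L/(4πσT⁴)).
σT⁴ = 487.452 W/m², so R = √(1.1514×10¹⁶/(4π×487.452)) = 1.371×10⁶ m.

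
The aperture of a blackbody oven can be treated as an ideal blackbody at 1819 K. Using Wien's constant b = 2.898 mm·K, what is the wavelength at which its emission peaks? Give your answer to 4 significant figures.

λ_max ≈ 1593 nm

Wien's displacement law: λ_max = b/T = (2.898×10⁻³ m·K)/(1819 K) = 1.5932×10⁻⁶ m.
That is 1593 nm, in the infrared range.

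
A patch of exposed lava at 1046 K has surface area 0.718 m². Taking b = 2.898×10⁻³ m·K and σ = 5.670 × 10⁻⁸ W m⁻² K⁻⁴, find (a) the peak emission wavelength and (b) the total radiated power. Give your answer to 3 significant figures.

(a) λ_max = b/T = 2.898×10⁻³/1046 = 2.771×10⁻⁶ m = 2.77 μm.
Area A = 0.718 m².
(b) P = σAT⁴ = 5.670×10⁻⁸×0.718×(1046)⁴ = 4.87×10⁴ W.

λ_max ≈ 2.77 μm; P ≈ 4.87×10⁴ W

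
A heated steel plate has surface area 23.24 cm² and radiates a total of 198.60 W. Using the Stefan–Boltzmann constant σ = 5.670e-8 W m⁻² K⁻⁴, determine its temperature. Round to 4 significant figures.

T ≈ 1108 K

Area A = 23.24 cm² = 2.324×10⁻³ m².
P = σAT⁴ ⇒ T = (P/(σA))^(1/4) = (198.60/(5.670×10⁻⁸×2.324×10⁻³))^(1/4) = 1108 K.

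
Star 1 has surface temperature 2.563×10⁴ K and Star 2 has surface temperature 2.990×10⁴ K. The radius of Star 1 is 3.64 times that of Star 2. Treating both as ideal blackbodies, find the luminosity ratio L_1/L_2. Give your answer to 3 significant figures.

L ∝ R²T⁴, so L_1/L_2 = (R_1/R_2)²(T_1/T_2)⁴ = (3.64)² × (2.563×10⁴/2.990×10⁴)⁴ = 13.2496 × 0.539895 = 7.15.

L_1/L_2 ≈ 7.15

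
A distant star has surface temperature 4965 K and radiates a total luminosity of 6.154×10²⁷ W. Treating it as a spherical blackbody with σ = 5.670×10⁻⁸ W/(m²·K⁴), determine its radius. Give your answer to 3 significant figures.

R ≈ 3.77×10⁹ m

L = 4πR²σT⁴ ⇒ R = √(L/(4πσT⁴)).
σT⁴ = 3.44556×10⁷ W/m², so R = √(6.154×10²⁷/(4π×3.44556×10⁷)) = 3.77×10⁹ m.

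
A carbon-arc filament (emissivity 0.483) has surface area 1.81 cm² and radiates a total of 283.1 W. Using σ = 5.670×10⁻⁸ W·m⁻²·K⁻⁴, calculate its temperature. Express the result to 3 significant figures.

T ≈ 2.75×10³ K

Area A = 1.81 cm² = 1.81×10⁻⁴ m².
P = εσAT⁴ ⇒ T = (P/(εσA))^(1/4) = (283.1/(0.483×5.670×10⁻⁸×1.81×10⁻⁴))^(1/4) = 2.75×10³ K.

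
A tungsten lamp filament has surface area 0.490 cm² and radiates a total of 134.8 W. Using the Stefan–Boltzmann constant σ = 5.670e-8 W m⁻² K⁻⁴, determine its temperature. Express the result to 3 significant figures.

T ≈ 2.64×10³ K

Area A = 0.490 cm² = 4.90×10⁻⁵ m².
P = σAT⁴ ⇒ T = (P/(σA))^(1/4) = (134.8/(5.670×10⁻⁸×4.90×10⁻⁵))^(1/4) = 2.64×10³ K.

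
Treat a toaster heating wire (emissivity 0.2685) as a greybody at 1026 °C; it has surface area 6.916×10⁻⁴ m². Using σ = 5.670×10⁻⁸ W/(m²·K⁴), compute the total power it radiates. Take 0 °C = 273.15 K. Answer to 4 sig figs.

P ≈ 29.99 W

T = 1026 °C + 273.15 = 1299.15 K.
Area A = 6.916×10⁻⁴ m².
P = εσAT⁴ = 0.2685 × 5.670×10⁻⁸ × 6.916×10⁻⁴ × (1299.15)⁴ = 29.99 W.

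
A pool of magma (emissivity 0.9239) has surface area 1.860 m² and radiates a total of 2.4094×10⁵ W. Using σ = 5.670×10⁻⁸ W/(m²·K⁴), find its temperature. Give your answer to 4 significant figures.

Area A = 1.860 m².
P = εσAT⁴ ⇒ T = (P/(εσA))^(1/4) = (2.4094×10⁵/(0.9239×5.670×10⁻⁸×1.860))^(1/4) = 1254 K.

T ≈ 1254 K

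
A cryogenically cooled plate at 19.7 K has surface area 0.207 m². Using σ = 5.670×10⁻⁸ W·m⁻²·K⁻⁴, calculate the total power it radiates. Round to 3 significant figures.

Area A = 0.207 m².
P = σAT⁴ = 5.670×10⁻⁸ × 0.207 × (19.7)⁴ = 1.77×10⁻³ W.

P ≈ 1.77×10⁻³ W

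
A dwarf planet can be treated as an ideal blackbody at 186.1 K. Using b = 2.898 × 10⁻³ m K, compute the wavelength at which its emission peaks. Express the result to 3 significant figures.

Wien's displacement law: λ_max = b/T = (2.898×10⁻³ m·K)/(186.1 K) = 1.557×10⁻⁵ m.
That is 15.6 μm, in the infrared range.

λ_max ≈ 15.6 μm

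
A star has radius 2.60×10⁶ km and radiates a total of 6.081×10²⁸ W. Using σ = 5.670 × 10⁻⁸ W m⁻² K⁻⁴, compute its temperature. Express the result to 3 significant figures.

T ≈ 1.06×10⁴ K

Surface area A = 4πR² = 4π(2.60×10⁹ m)² = 8.49487×10¹⁹ m².
P = σAT⁴ ⇒ T = (P/(σA))^(1/4) = (6.081×10²⁸/(5.670×10⁻⁸×8.49487×10¹⁹))^(1/4) = 1.06×10⁴ K.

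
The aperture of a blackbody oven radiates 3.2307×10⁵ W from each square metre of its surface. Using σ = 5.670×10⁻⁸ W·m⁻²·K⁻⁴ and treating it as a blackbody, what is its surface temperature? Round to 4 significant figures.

T ≈ 1545 K

I = σT⁴, so T = (I/σ)^(1/4) = (3.2307×10⁵/(5.670×10⁻⁸))^(1/4) = 1545 K.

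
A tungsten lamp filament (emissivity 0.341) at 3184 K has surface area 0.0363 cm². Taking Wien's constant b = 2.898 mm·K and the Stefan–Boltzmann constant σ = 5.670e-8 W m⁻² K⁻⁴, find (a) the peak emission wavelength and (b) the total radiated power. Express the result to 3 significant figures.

λ_max ≈ 0.910 μm; P ≈ 7.21 W

(a) λ_max = b/T = 2.898×10⁻³/3184 = 9.102×10⁻⁷ m = 0.910 μm.
Area A = 0.0363 cm² = 3.63×10⁻⁶ m².
(b) P = εσAT⁴ = 0.341×5.670×10⁻⁸×3.63×10⁻⁶×(3184)⁴ = 7.21 W.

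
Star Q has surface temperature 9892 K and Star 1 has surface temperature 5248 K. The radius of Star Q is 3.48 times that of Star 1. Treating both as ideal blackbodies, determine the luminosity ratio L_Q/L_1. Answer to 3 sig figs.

L ∝ R²T⁴, so L_Q/L_1 = (R_Q/R_1)²(T_Q/T_1)⁴ = (3.48)² × (9892/5248)⁴ = 12.1104 × 12.6230 = 153.

L_Q/L_1 ≈ 153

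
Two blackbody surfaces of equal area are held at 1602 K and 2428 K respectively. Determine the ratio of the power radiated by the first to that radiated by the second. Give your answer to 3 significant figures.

P₁/P₂ ≈ 0.190

With equal areas, P₁/P₂ = (T₁/T₂)⁴ = (1602/2428)⁴ = 0.190.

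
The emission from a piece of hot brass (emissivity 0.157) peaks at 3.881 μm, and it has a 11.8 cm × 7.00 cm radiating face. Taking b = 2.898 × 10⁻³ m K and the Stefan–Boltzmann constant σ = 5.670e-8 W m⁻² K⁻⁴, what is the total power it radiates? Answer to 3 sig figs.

Wien's law: T = b/λ_max = 2.898×10⁻³/3.881×10⁻⁶ = 746.715 K.
Area A = 0.118 × 0.0700 = 8.26×10⁻³ m².
Then P = εσAT⁴ = 0.157×5.670×10⁻⁸×8.26×10⁻³×(746.715)⁴ = 22.9 W.

P ≈ 22.9 W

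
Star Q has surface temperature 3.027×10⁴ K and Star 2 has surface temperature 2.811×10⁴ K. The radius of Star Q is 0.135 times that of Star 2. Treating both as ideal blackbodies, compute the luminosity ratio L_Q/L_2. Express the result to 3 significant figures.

L_Q/L_2 ≈ 0.0245

L ∝ R²T⁴, so L_Q/L_2 = (R_Q/R_2)²(T_Q/T_2)⁴ = (0.135)² × (3.027×10⁴/2.811×10⁴)⁴ = 0.018225 × 1.34464 = 0.0245.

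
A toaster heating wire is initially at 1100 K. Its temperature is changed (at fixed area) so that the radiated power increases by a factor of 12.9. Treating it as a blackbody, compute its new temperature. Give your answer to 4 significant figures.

P ∝ T⁴, so T₂/T₁ = (P₂/P₁)^(1/4) = (12.9)^(1/4) = 1.89517.
T₂ = 1100 × 1.89517 = 2085 K.

T₂ ≈ 2085 K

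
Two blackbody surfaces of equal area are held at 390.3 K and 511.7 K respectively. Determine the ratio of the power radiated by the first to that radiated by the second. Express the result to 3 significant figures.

With equal areas, P₁/P₂ = (T₁/T₂)⁴ = (390.3/511.7)⁴ = 0.338.

P₁/P₂ ≈ 0.338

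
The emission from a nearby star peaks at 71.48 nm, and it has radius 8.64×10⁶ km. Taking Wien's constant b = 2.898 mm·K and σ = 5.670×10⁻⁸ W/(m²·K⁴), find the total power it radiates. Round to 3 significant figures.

Wien's law: T = b/λ_max = 2.898×10⁻³/7.148×10⁻⁸ = 40542.8 K.
Surface area A = 4πR² = 4π(8.64×10⁹ m)² = 9.38075×10²⁰ m².
Then P = σAT⁴ = 5.670×10⁻⁸×9.38075×10²⁰×(40542.8)⁴ = 1.44×10³² W.

P ≈ 1.44×10³² W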